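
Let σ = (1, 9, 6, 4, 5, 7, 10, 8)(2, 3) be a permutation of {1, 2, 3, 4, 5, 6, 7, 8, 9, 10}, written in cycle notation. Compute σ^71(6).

6 lies in the 8-cycle (1, 9, 6, 4, 5, 7, 10, 8).
Powers repeat with period 8 on this cycle, and 71 mod 8 = 7, so σ^71(6) = σ^7(6).
Advancing 7 steps from 6: 6 → 4 → 5 → 7 → 10 → 8 → 1 → 9.

9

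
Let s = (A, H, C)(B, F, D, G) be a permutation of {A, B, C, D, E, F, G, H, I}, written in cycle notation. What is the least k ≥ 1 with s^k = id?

The cycle type of s is (4, 3, 1, 1).
Since disjoint cycles commute, ord(s) = lcm(4, 3) = 12.

12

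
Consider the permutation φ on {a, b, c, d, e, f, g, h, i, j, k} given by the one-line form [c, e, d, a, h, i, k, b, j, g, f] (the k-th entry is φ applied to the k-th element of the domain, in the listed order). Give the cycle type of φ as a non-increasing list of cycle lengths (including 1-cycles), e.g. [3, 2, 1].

The disjoint cycles are (a c d)(b e h)(f i j g k), with lengths 5, 3, 3 in non-increasing order.

[5, 3, 3]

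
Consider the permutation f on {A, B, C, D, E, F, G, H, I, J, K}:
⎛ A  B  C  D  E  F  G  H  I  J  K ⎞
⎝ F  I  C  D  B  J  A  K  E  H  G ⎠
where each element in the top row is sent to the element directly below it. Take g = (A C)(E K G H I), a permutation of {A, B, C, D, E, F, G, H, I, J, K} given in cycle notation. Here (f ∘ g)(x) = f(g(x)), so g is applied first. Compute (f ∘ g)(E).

g(E) = K, then f(K) = G; composing gives (f ∘ g)(E) = G.

G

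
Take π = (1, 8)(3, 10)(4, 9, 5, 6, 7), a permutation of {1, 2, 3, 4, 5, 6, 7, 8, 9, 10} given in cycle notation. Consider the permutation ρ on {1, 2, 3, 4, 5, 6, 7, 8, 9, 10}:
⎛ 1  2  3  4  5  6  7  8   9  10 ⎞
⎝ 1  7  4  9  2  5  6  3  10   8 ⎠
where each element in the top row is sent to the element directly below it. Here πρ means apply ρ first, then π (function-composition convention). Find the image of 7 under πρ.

7

First apply ρ: ρ(7) = 6, then π(6) = 7. Thus (πρ)(7) = 7.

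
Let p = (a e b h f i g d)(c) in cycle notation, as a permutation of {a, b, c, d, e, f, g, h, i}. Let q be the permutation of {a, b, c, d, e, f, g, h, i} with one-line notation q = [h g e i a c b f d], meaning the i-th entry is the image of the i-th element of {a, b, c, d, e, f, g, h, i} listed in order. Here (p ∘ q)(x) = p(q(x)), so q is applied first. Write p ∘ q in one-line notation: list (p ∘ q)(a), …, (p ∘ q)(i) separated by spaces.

Chase each element through q then p: a → h → f; b → g → d; c → e → b; d → i → g; e → a → e; f → c → c; g → b → h; h → f → i; i → d → a.
Collecting the images, p ∘ q = [f d b g e c h i a].

f d b g e c h i a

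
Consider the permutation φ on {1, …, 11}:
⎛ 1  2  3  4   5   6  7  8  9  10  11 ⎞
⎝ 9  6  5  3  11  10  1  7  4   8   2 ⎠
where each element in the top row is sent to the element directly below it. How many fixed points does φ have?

No element satisfies φ(x) = x, so there are 0 fixed points.

0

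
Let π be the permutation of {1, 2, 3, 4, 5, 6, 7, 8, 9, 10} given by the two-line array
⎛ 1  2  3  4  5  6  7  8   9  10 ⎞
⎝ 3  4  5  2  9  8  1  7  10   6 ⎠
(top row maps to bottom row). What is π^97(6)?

Tracing 6 → 8 → … returns to 6 after 8 steps, so 6 lies in an 8-cycle (1 3 5 9 10 6 8 7).
Powers repeat with period 8 on this cycle, and 97 mod 8 = 1, so π^97(6) = π^1(6).
Advancing 1 step from 6: 6 → 8.

8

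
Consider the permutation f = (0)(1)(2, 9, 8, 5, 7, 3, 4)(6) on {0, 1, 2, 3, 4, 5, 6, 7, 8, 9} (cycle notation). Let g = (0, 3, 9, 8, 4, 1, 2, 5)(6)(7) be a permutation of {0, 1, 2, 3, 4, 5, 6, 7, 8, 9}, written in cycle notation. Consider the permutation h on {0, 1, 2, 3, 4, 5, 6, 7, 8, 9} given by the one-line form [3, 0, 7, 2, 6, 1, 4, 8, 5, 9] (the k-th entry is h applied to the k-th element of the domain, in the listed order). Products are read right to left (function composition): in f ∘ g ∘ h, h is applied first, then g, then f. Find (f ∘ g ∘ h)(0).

8

Apply the permutations in order: h(0) = 3, then g(3) = 9, then f(9) = 8. So (f ∘ g ∘ h)(0) = 8.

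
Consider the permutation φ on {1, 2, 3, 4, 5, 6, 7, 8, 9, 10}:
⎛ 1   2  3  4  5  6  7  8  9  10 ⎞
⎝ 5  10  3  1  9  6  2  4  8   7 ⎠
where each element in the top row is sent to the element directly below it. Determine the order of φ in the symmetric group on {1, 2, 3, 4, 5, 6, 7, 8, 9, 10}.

15

Writing φ as disjoint cycles, the cycle lengths are 5, 3, 1, 1.
The order of φ is the least common multiple of its cycle lengths: lcm(5, 3) = 15.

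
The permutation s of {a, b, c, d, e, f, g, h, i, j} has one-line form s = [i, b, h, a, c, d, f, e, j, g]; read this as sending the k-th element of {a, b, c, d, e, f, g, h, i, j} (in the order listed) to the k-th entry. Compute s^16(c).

h

Tracing c → h → … returns to c after 3 steps, so c lies in a 3-cycle (c, h, e).
On a 3-cycle, s^3 is the identity, so s^16 = s^1 there (16 ≡ 1 mod 3).
Stepping 1 place around the cycle: c → h.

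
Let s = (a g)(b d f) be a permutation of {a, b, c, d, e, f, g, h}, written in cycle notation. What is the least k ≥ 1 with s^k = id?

6

The cycle type of s is (3, 2, 1, 1, 1).
Since disjoint cycles commute, ord(s) = lcm(3, 2) = 6.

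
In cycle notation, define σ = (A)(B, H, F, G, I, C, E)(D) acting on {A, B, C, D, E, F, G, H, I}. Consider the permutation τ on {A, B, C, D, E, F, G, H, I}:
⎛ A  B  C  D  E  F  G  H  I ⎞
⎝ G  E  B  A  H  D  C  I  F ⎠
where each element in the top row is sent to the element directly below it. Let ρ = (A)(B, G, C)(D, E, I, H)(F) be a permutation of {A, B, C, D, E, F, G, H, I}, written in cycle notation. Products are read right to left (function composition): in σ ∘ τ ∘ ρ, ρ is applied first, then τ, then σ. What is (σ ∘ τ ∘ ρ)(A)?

(σ ∘ τ ∘ ρ)(A) = σ(τ(ρ(A))). ρ(A) = A, then τ(A) = G, then σ(G) = I, so the result is I.

I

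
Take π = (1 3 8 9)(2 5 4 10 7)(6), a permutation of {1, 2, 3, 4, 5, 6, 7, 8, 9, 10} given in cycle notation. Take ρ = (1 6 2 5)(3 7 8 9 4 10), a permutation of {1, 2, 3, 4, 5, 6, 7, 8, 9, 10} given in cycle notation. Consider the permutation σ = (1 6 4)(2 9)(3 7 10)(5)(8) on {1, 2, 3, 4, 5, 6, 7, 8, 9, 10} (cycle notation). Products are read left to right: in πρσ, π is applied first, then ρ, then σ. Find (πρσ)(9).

4

Chase 9: π(9) = 1; ρ(1) = 6; σ(6) = 4. Hence (πρσ)(9) = 4.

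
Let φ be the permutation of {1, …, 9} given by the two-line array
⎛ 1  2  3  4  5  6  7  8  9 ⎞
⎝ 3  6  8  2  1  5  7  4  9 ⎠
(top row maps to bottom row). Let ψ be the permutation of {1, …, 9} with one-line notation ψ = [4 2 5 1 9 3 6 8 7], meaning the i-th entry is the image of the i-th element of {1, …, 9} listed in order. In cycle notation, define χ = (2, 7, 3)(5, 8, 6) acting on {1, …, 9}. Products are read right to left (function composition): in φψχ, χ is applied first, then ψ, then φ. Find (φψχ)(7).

Chase 7: χ(7) = 3; ψ(3) = 5; φ(5) = 1. Hence (φψχ)(7) = 1.

1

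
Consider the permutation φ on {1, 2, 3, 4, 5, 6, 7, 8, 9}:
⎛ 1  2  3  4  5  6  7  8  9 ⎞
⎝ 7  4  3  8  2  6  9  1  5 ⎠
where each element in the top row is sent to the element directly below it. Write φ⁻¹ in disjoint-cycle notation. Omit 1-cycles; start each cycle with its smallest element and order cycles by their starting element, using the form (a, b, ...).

The cycle decomposition of φ is (1, 7, 9, 5, 2, 4, 8).
The inverse reverses every cycle; in canonical form, φ⁻¹ = (1, 8, 4, 2, 5, 9, 7).

(1, 8, 4, 2, 5, 9, 7)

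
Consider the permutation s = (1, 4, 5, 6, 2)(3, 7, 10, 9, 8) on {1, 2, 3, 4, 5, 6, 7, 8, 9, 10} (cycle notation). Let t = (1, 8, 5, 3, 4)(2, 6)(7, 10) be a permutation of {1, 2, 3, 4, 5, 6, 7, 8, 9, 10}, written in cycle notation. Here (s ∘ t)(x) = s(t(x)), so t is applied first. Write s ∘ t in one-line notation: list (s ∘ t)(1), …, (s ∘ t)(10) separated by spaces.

3 2 5 4 7 1 9 6 8 10

(s ∘ t)(x) = s(t(x)). Computing each image: s(t(1)) = s(8) = 3, s(t(2)) = s(6) = 2, s(t(3)) = s(4) = 5, s(t(4)) = s(1) = 4, s(t(5)) = s(3) = 7, s(t(6)) = s(2) = 1, s(t(7)) = s(10) = 9, s(t(8)) = s(5) = 6, s(t(9)) = s(9) = 8, s(t(10)) = s(7) = 10.
Hence s ∘ t = [3 2 5 4 7 1 9 6 8 10].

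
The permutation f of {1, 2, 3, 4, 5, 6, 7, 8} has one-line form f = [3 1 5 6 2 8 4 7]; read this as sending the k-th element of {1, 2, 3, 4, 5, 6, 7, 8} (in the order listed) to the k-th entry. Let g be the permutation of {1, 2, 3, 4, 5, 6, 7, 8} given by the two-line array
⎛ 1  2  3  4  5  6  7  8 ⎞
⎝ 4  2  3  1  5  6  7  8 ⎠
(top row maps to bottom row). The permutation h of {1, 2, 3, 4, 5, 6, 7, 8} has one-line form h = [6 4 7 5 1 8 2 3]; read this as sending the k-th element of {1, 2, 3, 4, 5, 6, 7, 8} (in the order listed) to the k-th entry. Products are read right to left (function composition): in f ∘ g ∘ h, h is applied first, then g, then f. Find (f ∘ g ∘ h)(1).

Chase 1: h(1) = 6; g(6) = 6; f(6) = 8. Hence (f ∘ g ∘ h)(1) = 8.

8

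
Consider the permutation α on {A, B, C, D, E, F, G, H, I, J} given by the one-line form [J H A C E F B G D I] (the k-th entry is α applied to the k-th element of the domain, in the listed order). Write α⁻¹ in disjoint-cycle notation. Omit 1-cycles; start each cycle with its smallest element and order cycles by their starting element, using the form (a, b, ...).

First write α in disjoint cycles: (A, J, I, D, C)(B, H, G).
Reversing each cycle (and rotating so the smallest element leads) gives α⁻¹ = (A, C, D, I, J)(B, G, H).

(A, C, D, I, J)(B, G, H)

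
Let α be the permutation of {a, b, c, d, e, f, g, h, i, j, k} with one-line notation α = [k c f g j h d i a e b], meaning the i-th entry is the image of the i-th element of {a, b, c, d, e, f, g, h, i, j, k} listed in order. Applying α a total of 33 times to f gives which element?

Tracing f → h → … returns to f after 7 steps, so f lies in a 7-cycle (a k b c f h i).
On a 7-cycle, α^7 is the identity, so α^33 = α^5 there (33 ≡ 5 mod 7).
Stepping 5 places around the cycle: f → h → i → a → k → b.

b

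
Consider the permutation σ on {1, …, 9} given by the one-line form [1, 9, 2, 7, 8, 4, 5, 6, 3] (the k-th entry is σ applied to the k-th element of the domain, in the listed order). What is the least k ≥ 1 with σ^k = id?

15

The disjoint-cycle form of σ has cycle lengths 5, 3, 1.
Since disjoint cycles commute, ord(σ) = lcm(5, 3) = 15.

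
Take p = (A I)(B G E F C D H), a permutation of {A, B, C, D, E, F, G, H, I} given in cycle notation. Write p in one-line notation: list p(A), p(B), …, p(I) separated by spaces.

Reading each image from the cycles: A→I, B→G, C→D, D→H, E→F, F→C, G→E, H→B, I→A.
So the one-line form is I G D H F C E B A.

I G D H F C E B A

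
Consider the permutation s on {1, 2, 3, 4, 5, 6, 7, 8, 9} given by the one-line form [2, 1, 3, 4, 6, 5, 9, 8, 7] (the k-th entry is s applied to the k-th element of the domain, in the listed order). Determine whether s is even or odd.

odd

In disjoint-cycle form the cycle lengths are 2, 2, 2, 1, 1, 1.
A cycle of length ℓ contributes ℓ−1 transpositions, so s is a product of 1 + 1 + 1 = 3 transpositions — odd.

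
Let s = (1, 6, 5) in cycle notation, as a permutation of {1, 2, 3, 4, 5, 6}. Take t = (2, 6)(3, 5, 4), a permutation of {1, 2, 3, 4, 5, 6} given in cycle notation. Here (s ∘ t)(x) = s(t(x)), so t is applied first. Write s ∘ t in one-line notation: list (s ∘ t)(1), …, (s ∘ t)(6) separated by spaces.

Chase each element through t then s: 1 → 1 → 6; 2 → 6 → 5; 3 → 5 → 1; 4 → 3 → 3; 5 → 4 → 4; 6 → 2 → 2.
So s ∘ t in one-line form is 6 5 1 3 4 2.

6 5 1 3 4 2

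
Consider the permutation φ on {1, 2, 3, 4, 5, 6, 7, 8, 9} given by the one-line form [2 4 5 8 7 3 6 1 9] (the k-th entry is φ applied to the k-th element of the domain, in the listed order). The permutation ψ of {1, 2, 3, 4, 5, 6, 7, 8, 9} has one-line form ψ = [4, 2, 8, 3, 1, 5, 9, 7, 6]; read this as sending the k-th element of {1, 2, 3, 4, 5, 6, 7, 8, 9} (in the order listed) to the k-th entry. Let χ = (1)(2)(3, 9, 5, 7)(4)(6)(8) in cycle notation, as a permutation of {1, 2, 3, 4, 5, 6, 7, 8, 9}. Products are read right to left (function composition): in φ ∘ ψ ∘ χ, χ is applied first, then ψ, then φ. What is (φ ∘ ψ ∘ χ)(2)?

4

Apply the permutations in order: χ(2) = 2, then ψ(2) = 2, then φ(2) = 4. So (φ ∘ ψ ∘ χ)(2) = 4.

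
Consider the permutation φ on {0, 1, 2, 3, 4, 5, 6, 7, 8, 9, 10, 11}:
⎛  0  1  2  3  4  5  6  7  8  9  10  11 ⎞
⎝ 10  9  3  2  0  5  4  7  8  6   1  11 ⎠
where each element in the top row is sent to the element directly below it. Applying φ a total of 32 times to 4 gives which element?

10

Tracing 4 → 0 → … returns to 4 after 6 steps, so 4 lies in a 6-cycle (0 10 1 9 6 4).
On a 6-cycle, φ^6 is the identity, so φ^32 = φ^2 there (32 ≡ 2 mod 6).
Stepping 2 places around the cycle: 4 → 0 → 10.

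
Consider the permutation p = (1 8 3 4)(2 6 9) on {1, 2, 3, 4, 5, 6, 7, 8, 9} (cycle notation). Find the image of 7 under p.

7 does not appear in any cycle of p, so it is a fixed point: p(7) = 7.

7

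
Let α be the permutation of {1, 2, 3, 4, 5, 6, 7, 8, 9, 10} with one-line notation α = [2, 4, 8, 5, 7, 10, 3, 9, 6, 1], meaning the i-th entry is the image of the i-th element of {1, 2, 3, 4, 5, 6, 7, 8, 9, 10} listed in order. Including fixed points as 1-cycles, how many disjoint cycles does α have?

1

The cycle decomposition is (1, 2, 4, 5, 7, 3, 8, 9, 6, 10), which has 1 cycle (counting 1-cycles).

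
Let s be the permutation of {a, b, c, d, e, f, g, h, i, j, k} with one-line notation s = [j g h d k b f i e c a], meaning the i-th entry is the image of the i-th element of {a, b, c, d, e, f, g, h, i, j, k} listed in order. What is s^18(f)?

f

Tracing f → b → … returns to f after 3 steps, so f lies in a 3-cycle (b g f).
Powers repeat with period 3 on this cycle, and 18 mod 3 = 0, so s^18(f) = s^0(f).
So s^18(f) = f.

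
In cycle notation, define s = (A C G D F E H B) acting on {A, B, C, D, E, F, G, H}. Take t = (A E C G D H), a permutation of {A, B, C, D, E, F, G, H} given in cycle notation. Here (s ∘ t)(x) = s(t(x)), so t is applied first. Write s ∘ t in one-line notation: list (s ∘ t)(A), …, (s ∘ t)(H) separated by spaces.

For each element, apply t then s: A → E → H; B → B → A; C → G → D; D → H → B; E → C → G; F → F → E; G → D → F; H → A → C.
So s ∘ t in one-line form is H A D B G E F C.

H A D B G E F C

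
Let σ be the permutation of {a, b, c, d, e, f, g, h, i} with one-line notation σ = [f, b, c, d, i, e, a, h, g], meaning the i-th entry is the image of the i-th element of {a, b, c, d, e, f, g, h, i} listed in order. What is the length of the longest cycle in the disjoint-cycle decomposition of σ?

Decomposing into disjoint cycles gives (a f e i g); the longest has length 5.

5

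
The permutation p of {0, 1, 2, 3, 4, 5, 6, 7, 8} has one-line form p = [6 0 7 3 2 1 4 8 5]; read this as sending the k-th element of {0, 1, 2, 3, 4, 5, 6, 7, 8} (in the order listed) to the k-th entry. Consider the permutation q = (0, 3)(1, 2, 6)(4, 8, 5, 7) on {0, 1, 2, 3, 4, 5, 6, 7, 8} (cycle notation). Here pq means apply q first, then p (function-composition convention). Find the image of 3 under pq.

(pq)(3) = p(q(3)). q(3) = 0, then p(0) = 6. So (pq)(3) = 6.

6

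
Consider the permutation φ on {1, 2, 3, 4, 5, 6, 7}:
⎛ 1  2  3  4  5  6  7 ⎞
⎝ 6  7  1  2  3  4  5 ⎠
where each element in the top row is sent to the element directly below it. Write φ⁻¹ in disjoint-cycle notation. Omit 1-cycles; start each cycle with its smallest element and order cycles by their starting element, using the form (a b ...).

First write φ in disjoint cycles: (1 6 4 2 7 5 3).
Reversing each cycle (and rotating so the smallest element leads) gives φ⁻¹ = (1 3 5 7 2 4 6).

(1 3 5 7 2 4 6)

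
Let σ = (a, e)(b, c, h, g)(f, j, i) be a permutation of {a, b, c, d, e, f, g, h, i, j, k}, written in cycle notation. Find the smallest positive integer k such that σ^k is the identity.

12

The cycle type of σ is (4, 3, 2, 1, 1).
The order of σ is the least common multiple of its cycle lengths: lcm(4, 3, 2) = 12.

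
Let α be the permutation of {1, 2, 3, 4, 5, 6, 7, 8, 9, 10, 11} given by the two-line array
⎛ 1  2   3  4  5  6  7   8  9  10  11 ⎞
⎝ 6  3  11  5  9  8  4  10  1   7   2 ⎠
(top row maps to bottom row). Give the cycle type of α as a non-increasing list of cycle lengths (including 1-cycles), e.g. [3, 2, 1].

[8, 3]

The disjoint cycles are (1 6 8 10 7 4 5 9)(2 3 11), with lengths 8, 3 in non-increasing order.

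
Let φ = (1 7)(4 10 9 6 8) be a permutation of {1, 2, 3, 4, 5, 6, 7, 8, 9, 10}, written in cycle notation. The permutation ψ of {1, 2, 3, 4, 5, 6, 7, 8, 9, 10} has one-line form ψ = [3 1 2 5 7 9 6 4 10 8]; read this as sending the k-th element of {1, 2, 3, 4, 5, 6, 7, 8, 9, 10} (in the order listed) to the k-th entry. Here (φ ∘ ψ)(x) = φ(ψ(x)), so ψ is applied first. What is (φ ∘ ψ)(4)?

(φ ∘ ψ)(4) = φ(ψ(4)). ψ(4) = 5, then φ(5) = 5. So (φ ∘ ψ)(4) = 5.

5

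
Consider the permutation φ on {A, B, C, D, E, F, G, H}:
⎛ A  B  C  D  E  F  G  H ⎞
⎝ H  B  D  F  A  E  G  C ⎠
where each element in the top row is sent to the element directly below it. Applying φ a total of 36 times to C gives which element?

Tracing C → D → … returns to C after 6 steps, so C lies in a 6-cycle (A, H, C, D, F, E).
On a 6-cycle, φ^6 is the identity, so φ^36 = φ^0 there (36 ≡ 0 mod 6).
So φ^36(C) = C.

C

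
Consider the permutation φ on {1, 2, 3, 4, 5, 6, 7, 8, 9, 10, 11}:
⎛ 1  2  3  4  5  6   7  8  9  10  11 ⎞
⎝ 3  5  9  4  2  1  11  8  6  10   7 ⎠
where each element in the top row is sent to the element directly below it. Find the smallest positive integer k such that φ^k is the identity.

4

Writing φ as disjoint cycles, the cycle lengths are 4, 2, 2, 1, 1, 1.
The order is lcm(4, 2, 2) = 4.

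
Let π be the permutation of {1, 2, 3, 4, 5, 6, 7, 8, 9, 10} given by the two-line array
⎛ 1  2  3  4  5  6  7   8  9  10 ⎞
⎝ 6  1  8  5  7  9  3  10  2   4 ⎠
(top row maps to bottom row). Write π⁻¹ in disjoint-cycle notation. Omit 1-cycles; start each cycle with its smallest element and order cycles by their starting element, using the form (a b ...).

First write π in disjoint cycles: (1 6 9 2)(3 8 10 4 5 7).
The inverse reverses every cycle; in canonical form, π⁻¹ = (1 2 9 6)(3 7 5 4 10 8).

(1 2 9 6)(3 7 5 4 10 8)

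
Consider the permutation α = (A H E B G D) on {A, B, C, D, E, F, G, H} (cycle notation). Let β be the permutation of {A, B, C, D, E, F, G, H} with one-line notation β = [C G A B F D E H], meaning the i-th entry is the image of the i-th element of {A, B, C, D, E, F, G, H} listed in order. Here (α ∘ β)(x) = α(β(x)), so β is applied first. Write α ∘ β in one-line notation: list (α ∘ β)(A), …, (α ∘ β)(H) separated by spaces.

C D H G F A B E

For each element, apply β then α: A → C → C; B → G → D; C → A → H; D → B → G; E → F → F; F → D → A; G → E → B; H → H → E.
So α ∘ β in one-line form is C D H G F A B E.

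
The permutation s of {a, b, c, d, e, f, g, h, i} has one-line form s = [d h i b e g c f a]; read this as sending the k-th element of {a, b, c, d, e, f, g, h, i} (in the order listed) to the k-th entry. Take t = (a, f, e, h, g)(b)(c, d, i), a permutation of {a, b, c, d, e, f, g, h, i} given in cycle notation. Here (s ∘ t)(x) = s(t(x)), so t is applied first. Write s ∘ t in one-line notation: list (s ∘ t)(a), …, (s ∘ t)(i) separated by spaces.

(s ∘ t)(x) = s(t(x)). Computing each image: s(t(a)) = s(f) = g, s(t(b)) = s(b) = h, s(t(c)) = s(d) = b, s(t(d)) = s(i) = a, s(t(e)) = s(h) = f, s(t(f)) = s(e) = e, s(t(g)) = s(a) = d, s(t(h)) = s(g) = c, s(t(i)) = s(c) = i.
Hence s ∘ t = [g h b a f e d c i].

g h b a f e d c i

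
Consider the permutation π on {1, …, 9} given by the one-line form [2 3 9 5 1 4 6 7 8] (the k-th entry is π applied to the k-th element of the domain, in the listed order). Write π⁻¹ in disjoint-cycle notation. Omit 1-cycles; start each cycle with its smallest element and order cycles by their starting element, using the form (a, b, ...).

First write π in disjoint cycles: (1, 2, 3, 9, 8, 7, 6, 4, 5).
Reversing each cycle (and rotating so the smallest element leads) gives π⁻¹ = (1, 5, 4, 6, 7, 8, 9, 3, 2).

(1, 5, 4, 6, 7, 8, 9, 3, 2)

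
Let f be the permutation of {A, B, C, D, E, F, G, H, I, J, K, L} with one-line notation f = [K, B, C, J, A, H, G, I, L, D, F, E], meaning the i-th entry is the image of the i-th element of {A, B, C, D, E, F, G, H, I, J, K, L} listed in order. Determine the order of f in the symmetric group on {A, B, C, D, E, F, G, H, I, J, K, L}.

14

The disjoint-cycle form of f has cycle lengths 7, 2, 1, 1, 1.
The order is lcm(7, 2) = 14.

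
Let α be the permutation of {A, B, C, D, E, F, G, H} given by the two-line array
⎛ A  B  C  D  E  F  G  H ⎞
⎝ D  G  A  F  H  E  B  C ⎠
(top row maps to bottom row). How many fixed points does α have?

0

No element satisfies α(x) = x, so there are 0 fixed points.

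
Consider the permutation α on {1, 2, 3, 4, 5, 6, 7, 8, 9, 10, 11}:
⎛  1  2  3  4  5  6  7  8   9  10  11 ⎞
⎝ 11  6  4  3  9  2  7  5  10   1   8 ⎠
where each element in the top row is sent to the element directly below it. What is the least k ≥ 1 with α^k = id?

Decomposing into disjoint cycles gives cycle lengths 6, 2, 2, 1.
The order is lcm(6, 2, 2) = 6.

6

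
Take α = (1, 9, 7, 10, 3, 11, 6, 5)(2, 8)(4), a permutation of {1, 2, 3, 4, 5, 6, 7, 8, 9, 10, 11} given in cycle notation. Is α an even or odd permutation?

even

The cycle lengths are 8, 2, 1.
A cycle of length ℓ contributes ℓ−1 transpositions, so α is a product of 7 + 1 = 8 transpositions — even.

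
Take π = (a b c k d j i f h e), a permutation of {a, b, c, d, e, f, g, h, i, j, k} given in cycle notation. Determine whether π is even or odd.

The cycle lengths are 10, 1.
A cycle of length ℓ contributes ℓ−1 transpositions, so π is a product of 9 transpositions — odd.

odd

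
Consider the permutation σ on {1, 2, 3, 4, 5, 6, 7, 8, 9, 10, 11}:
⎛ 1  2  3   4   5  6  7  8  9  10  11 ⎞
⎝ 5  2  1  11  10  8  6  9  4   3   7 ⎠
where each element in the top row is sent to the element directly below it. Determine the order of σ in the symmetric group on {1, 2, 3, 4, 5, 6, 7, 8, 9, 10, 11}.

Decomposing into disjoint cycles gives cycle lengths 6, 4, 1.
The order is lcm(6, 4) = 12.

12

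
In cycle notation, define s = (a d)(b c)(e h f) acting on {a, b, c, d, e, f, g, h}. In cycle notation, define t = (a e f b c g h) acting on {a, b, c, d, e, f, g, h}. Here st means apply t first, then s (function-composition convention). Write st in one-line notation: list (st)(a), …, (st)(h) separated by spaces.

h b g a e c f d

Chase each element through t then s: a → e → h; b → c → b; c → g → g; d → d → a; e → f → e; f → b → c; g → h → f; h → a → d.
So st in one-line form is h b g a e c f d.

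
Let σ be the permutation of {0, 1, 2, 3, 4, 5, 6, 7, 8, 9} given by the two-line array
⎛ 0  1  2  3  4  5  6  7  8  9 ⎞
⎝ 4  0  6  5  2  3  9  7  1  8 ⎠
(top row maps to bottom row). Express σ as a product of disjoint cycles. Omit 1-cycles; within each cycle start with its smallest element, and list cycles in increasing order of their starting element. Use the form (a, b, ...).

Iterating σ from 0 gives 0 → 4 → 2 → 6 → 9 → 8 → 1 → 0; that is the 7-cycle (0, 4, 2, 6, 9, 8, 1).
Repeating from the next unused element and collecting all non-trivial cycles gives (0, 4, 2, 6, 9, 8, 1)(3, 5).

(0, 4, 2, 6, 9, 8, 1)(3, 5)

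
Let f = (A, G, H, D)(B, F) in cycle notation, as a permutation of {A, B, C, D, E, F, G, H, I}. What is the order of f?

4

The disjoint cycles have lengths 4, 2, 1, 1, 1.
Since disjoint cycles commute, ord(f) = lcm(4, 2) = 4.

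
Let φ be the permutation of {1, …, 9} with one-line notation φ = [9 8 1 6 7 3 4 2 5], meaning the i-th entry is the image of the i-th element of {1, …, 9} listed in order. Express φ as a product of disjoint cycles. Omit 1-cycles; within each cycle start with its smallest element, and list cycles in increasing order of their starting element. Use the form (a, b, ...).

Iterating φ from 1 gives 1 → 9 → 5 → 7 → 4 → 6 → 3 → 1; that is the 7-cycle (1, 9, 5, 7, 4, 6, 3).
Continuing from each remaining unvisited element yields (1, 9, 5, 7, 4, 6, 3)(2, 8).

(1, 9, 5, 7, 4, 6, 3)(2, 8)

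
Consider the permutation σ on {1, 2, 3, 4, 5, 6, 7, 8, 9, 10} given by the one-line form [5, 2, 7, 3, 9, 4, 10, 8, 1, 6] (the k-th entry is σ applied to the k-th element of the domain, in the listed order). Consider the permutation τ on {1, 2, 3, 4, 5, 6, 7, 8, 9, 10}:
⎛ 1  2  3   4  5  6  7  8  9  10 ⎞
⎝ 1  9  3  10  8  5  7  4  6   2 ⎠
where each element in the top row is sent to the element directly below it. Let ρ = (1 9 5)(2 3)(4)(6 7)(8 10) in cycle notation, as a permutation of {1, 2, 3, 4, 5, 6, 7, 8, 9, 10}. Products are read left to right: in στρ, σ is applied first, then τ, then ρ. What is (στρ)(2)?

5

(στρ)(2) = ρ(τ(σ(2))). σ(2) = 2, then τ(2) = 9, then ρ(9) = 5, so the result is 5.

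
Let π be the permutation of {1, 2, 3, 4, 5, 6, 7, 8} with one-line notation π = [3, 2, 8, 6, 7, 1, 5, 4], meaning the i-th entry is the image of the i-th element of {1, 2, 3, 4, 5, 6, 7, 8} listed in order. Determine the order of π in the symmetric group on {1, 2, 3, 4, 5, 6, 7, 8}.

The disjoint-cycle form of π has cycle lengths 5, 2, 1.
The order of π is the least common multiple of its cycle lengths: lcm(5, 2) = 10.

10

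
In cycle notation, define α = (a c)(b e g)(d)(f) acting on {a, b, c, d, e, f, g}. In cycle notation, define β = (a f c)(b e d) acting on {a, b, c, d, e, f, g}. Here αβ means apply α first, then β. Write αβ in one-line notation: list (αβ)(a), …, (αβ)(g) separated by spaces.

For each element, apply α then β: a → c → a; b → e → d; c → a → f; d → d → b; e → g → g; f → f → c; g → b → e.
Collecting the images, αβ = [a d f b g c e].

a d f b g c e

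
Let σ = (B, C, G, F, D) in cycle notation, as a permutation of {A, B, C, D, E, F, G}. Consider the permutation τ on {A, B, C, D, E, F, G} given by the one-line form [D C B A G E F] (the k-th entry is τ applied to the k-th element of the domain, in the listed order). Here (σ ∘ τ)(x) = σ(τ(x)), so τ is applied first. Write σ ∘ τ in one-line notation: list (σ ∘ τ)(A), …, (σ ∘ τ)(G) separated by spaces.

B G C A F E D

(σ ∘ τ)(x) = σ(τ(x)). Computing each image: σ(τ(A)) = σ(D) = B, σ(τ(B)) = σ(C) = G, σ(τ(C)) = σ(B) = C, σ(τ(D)) = σ(A) = A, σ(τ(E)) = σ(G) = F, σ(τ(F)) = σ(E) = E, σ(τ(G)) = σ(F) = D.
Hence σ ∘ τ = [B G C A F E D].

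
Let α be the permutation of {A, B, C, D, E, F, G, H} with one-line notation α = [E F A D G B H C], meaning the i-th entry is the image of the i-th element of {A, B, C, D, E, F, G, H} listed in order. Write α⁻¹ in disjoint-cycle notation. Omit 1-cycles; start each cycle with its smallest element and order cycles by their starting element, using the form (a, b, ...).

(A, C, H, G, E)(B, F)

First write α in disjoint cycles: (A, E, G, H, C)(B, F).
Reversing each cycle (and rotating so the smallest element leads) gives α⁻¹ = (A, C, H, G, E)(B, F).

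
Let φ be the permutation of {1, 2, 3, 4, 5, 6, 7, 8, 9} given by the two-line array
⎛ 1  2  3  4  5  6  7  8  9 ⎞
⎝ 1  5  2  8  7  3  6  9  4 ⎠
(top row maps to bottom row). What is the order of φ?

15

Writing φ as disjoint cycles, the cycle lengths are 5, 3, 1.
Since disjoint cycles commute, ord(φ) = lcm(5, 3) = 15.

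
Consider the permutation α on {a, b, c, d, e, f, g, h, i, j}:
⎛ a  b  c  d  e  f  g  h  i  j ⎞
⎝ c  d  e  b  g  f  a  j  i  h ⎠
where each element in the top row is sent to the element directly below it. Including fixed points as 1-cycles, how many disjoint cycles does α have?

5

The cycle decomposition is (a, c, e, g)(b, d)(f)(h, j)(i), which has 5 cycles (counting 1-cycles).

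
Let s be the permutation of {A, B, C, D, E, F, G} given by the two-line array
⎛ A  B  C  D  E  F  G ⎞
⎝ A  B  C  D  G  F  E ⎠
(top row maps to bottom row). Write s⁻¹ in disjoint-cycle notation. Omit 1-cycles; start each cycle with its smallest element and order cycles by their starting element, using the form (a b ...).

The cycle decomposition of s is (E G).
The inverse reverses every cycle; in canonical form, s⁻¹ = (E G).

(E G)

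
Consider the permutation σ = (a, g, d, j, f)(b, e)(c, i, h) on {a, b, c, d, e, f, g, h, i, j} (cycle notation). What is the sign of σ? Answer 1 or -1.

-1

The cycle lengths are 5, 3, 2.
A cycle is odd iff its length is even; σ has 1 even-length cycle, so sgn(σ) = (−1)^1 and σ is odd.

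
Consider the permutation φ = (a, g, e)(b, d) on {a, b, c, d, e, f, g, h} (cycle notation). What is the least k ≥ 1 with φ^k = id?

The cycle type of φ is (3, 2, 1, 1, 1).
The order of φ is the least common multiple of its cycle lengths: lcm(3, 2) = 6.

6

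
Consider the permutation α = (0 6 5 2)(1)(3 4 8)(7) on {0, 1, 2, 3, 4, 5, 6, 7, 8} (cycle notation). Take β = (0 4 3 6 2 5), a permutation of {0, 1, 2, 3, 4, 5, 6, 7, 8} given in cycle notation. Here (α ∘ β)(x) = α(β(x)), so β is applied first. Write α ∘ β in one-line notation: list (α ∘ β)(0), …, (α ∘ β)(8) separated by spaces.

For each element, apply β then α: 0 → 4 → 8; 1 → 1 → 1; 2 → 5 → 2; 3 → 6 → 5; 4 → 3 → 4; 5 → 0 → 6; 6 → 2 → 0; 7 → 7 → 7; 8 → 8 → 3.
So α ∘ β in one-line form is 8 1 2 5 4 6 0 7 3.

8 1 2 5 4 6 0 7 3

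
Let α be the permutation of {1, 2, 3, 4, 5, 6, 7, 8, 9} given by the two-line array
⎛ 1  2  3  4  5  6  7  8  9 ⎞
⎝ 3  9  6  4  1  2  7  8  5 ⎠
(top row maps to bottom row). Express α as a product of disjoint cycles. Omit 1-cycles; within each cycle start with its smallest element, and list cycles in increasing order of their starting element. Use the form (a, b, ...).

Start at 1 and follow images: 1 → 3 → 6 → 2 → 9 → 5 → 1, giving the cycle (1, 3, 6, 2, 9, 5).
Repeating from the next unused element and collecting all non-trivial cycles gives (1, 3, 6, 2, 9, 5).

(1, 3, 6, 2, 9, 5)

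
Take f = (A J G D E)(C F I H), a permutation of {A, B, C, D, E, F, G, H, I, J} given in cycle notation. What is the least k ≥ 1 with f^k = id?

20

The cycle type of f is (5, 4, 1).
The order is lcm(5, 4) = 20.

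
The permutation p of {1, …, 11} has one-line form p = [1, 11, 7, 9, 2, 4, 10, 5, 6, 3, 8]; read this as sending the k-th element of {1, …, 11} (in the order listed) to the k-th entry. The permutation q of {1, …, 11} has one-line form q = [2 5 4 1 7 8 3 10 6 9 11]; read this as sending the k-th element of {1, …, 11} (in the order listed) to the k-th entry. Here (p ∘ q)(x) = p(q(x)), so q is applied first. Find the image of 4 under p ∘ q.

q(4) = 1, then p(1) = 1; composing gives (p ∘ q)(4) = 1.

1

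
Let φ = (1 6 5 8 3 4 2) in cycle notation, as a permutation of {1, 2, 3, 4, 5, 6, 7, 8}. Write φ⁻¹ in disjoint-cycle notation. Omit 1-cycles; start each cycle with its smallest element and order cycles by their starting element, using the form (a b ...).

(1 2 4 3 8 5 6)

If φ sends a → b within a cycle, φ⁻¹ sends b → a; equivalently, reverse each cycle.
Reversing each cycle of φ and rotating so the smallest element leads gives (1 2 4 3 8 5 6).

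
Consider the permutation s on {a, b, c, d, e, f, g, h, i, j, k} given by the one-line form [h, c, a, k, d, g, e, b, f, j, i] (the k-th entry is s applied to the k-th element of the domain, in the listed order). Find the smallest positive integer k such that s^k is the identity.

12

The disjoint-cycle form of s has cycle lengths 6, 4, 1.
The order is lcm(6, 4) = 12.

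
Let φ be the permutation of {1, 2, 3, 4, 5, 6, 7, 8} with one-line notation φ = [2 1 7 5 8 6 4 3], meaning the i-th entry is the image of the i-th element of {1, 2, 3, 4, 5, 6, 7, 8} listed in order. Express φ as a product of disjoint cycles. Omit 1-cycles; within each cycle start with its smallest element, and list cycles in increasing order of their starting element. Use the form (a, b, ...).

(1, 2)(3, 7, 4, 5, 8)

From 1: 1 → 2 → 1, closing the cycle (1, 2).
Continuing from each remaining unvisited element yields (1, 2)(3, 7, 4, 5, 8).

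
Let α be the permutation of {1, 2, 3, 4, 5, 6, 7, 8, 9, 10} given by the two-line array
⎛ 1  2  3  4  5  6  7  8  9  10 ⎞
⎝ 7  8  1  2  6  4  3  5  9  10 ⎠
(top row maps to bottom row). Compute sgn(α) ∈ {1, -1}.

In disjoint-cycle form the cycle lengths are 5, 3, 1, 1.
A cycle is odd iff its length is even; α has 0 even-length cycles, so sgn(α) = (−1)^0 and α is even.

1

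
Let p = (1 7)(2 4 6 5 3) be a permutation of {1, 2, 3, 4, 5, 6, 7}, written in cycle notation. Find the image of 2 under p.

4

In the cycle (2 4 6 5 3), 2 is followed by 4, so p(2) = 4.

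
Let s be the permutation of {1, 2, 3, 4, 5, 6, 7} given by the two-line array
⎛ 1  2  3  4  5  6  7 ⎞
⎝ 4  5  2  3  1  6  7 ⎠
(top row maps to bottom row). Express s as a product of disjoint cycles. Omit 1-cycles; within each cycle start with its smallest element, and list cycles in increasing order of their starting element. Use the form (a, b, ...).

(1, 4, 3, 2, 5)

Start at 1 and follow images: 1 → 4 → 3 → 2 → 5 → 1, giving the cycle (1, 4, 3, 2, 5).
Continuing from each remaining unvisited element yields (1, 4, 3, 2, 5).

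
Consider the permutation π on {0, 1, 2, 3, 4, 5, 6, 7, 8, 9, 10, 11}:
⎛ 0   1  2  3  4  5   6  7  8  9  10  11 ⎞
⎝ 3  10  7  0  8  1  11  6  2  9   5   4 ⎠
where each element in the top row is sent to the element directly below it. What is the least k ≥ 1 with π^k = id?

Writing π as disjoint cycles, the cycle lengths are 6, 3, 2, 1.
The order of π is the least common multiple of its cycle lengths: lcm(6, 3, 2) = 6.

6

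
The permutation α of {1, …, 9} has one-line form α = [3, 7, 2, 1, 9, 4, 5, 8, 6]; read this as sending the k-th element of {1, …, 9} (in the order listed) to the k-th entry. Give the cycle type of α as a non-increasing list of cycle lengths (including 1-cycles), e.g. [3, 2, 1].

[8, 1]

The disjoint cycles are (1, 3, 2, 7, 5, 9, 6, 4)(8), with lengths 8, 1 in non-increasing order.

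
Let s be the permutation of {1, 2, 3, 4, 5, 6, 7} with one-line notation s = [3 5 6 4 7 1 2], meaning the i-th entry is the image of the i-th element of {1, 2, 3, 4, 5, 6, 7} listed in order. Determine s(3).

6

3 is element number 3 of the domain, and entry number 3 of the one-line form is 6, so s(3) = 6.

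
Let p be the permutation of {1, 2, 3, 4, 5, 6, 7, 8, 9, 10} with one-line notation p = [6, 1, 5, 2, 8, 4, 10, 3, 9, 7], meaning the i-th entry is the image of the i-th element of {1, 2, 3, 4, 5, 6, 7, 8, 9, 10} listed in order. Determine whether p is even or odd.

In disjoint-cycle form the cycle lengths are 4, 3, 2, 1.
A cycle is odd iff its length is even; p has 2 even-length cycles, so sgn(p) = (−1)^2 and p is even.

even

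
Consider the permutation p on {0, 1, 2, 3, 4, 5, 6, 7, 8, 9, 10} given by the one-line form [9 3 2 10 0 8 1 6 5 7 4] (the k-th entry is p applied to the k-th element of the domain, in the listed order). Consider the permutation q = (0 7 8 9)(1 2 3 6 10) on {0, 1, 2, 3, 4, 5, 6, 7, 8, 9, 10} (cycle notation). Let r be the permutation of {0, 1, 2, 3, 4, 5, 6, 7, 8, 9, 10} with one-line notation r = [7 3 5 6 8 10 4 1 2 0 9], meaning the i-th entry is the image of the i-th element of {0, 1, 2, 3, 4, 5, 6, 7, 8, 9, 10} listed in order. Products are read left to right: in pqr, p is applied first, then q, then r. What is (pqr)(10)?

8

Chase 10: p(10) = 4; q(4) = 4; r(4) = 8. Hence (pqr)(10) = 8.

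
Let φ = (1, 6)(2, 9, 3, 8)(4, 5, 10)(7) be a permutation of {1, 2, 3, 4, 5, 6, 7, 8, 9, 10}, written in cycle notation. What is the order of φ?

The cycle type of φ is (4, 3, 2, 1).
The order is lcm(4, 3, 2) = 12.

12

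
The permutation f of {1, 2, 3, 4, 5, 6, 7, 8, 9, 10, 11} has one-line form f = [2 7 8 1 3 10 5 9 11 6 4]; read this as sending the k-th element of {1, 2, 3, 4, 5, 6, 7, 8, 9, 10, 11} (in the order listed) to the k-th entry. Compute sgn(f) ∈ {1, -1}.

-1

In disjoint-cycle form the cycle lengths are 9, 2.
A cycle is odd iff its length is even; f has 1 even-length cycle, so sgn(f) = (−1)^1 and f is odd.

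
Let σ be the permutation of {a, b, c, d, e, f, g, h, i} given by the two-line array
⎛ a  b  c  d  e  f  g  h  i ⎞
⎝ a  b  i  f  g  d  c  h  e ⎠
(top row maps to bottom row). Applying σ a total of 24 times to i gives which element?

i

Tracing i → e → … returns to i after 4 steps, so i lies in a 4-cycle (c i e g).
Powers repeat with period 4 on this cycle, and 24 mod 4 = 0, so σ^24(i) = σ^0(i).
So σ^24(i) = i.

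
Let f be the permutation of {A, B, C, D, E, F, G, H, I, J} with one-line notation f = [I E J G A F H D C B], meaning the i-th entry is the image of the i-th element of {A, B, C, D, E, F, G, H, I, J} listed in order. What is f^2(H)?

Tracing H → D → … returns to H after 3 steps, so H lies in a 3-cycle (D, G, H).
Advancing 2 steps from H: H → D → G.

G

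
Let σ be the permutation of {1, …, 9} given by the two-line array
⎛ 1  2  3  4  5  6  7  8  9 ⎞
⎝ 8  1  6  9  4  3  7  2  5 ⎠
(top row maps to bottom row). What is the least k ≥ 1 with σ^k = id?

6

The disjoint-cycle form of σ has cycle lengths 3, 3, 2, 1.
The order of σ is the least common multiple of its cycle lengths: lcm(3, 3, 2) = 6.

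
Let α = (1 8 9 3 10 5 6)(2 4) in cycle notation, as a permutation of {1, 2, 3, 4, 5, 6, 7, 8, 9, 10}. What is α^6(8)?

8 lies in the 7-cycle (1 8 9 3 10 5 6).
Stepping 6 places around the cycle: 8 → 9 → 3 → 10 → 5 → 6 → 1.

1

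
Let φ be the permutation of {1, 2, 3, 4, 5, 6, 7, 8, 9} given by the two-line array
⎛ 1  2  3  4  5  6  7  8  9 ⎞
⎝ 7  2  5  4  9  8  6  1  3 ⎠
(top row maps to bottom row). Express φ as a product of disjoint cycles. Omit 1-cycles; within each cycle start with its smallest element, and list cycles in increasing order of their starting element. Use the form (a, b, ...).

Start at 1 and follow images: 1 → 7 → 6 → 8 → 1, giving the cycle (1, 7, 6, 8).
Continuing from each remaining unvisited element yields (1, 7, 6, 8)(3, 5, 9).

(1, 7, 6, 8)(3, 5, 9)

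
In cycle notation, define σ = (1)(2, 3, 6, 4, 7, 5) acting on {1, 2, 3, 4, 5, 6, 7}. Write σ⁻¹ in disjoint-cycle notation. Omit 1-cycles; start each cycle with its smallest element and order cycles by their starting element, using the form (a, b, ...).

The inverse reverses each cycle.
After reversing and putting each cycle's least element first, σ⁻¹ = (2, 5, 7, 4, 6, 3).

(2, 5, 7, 4, 6, 3)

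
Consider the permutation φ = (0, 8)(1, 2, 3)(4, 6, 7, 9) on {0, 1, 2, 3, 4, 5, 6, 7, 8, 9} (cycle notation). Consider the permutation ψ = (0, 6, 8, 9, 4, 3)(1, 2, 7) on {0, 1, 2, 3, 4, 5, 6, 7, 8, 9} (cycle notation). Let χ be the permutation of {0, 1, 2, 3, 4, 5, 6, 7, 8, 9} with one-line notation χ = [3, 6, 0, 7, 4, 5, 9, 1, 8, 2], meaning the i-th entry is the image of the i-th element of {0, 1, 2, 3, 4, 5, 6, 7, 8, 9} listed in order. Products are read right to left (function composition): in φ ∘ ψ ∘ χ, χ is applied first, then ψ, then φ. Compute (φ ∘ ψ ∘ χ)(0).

8

Apply the permutations in order: χ(0) = 3, then ψ(3) = 0, then φ(0) = 8. So (φ ∘ ψ ∘ χ)(0) = 8.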